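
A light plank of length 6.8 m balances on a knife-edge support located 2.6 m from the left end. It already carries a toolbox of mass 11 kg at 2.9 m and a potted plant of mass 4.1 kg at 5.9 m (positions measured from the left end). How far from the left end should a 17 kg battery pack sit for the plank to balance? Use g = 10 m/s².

Sum moments about the knife-edge support (at 2.6 m from the left end) (the support reaction has zero arm there).
Toolbox: 11 × 10 = 110 N down at 2.9 m → arm 0.3 m, τ = 110 × 0.3 = 33 N·m clockwise.
Potted plant: 4.1 × 10 = 41 N down at 5.9 m → arm 3.3 m, τ = 41 × 3.3 = 135.3 N·m clockwise.
Net moment of existing loads = 168.3 N·m clockwise.
The battery pack weighs 17 × 10 = 170 N and must supply an equal counterclockwise moment, so its lever arm about the knife-edge support is 168.3 / 170 = 0.99 m.
That puts it at 2.6 − 0.99 = 1.61 m from the left end.

x ≈ 1.61 m from the left end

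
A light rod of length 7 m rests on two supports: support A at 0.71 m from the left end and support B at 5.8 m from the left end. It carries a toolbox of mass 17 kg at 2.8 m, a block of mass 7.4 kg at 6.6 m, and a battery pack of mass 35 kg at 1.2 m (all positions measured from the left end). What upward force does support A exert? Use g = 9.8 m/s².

R_A ≈ 397 N

Taking torques about support B:
Toolbox: 17 × 9.8 = 166.6 N down at 2.8 m → arm 3 m, τ = 166.6 × 3 = 499.8 N·m counterclockwise.
Block: 7.4 × 9.8 = 72.52 N down at 6.6 m → arm 0.8 m, τ = 72.52 × 0.8 = 58.02 N·m clockwise.
Battery pack: 35 × 9.8 = 343 N down at 1.2 m → arm 4.6 m, τ = 343 × 4.6 = 1578 N·m counterclockwise.
Net load moment about support B = 2020 N·m counterclockwise.
Reaction R at support A is upward at 0.71 m, arm 5.09 m → moment R × 5.09 clockwise.
Στ = 0 ⇒ R × 5.09 = 2020 ⇒ R = 397 N.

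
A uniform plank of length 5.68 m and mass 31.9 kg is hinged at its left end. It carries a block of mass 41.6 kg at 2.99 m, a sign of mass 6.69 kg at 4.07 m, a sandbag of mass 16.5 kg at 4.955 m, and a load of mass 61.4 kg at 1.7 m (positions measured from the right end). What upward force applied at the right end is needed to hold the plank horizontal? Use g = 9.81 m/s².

F ≈ 811 N

About the left end:
Beam weight: 31.9 × 9.81 = 312.9 N down at 2.84 m → arm 2.84 m, τ = 312.9 × 2.84 = 888.6 N·m clockwise.
Block: 41.6 × 9.81 = 408.1 N down at 2.99 m → arm 2.69 m, τ = 408.1 × 2.69 = 1098 N·m clockwise.
Sign: 6.69 × 9.81 = 65.63 N down at 4.07 m → arm 1.61 m, τ = 65.63 × 1.61 = 105.7 N·m clockwise.
Sandbag: 16.5 × 9.81 = 161.9 N down at 4.955 m → arm 0.725 m, τ = 161.9 × 0.725 = 117.4 N·m clockwise.
Load: 61.4 × 9.81 = 602.3 N down at 1.7 m → arm 3.98 m, τ = 602.3 × 3.98 = 2397 N·m clockwise.
Net moment of the loads = 4607 N·m clockwise.
The upward force F acts at the right end, arm 5.68 m, giving F × 5.68 counterclockwise.
Setting net torque to zero: F × 5.68 = 4607 → F = 4607 / 5.68 = 811 N.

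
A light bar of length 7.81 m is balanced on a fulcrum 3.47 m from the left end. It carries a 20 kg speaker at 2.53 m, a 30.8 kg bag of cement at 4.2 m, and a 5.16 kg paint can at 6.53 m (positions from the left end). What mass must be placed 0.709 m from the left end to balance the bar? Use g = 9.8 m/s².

Taking torques about the fulcrum (at 3.47 m from the left end):
Speaker: 20 × 9.8 = 196 N down at 2.53 m → arm 0.94 m, τ = 196 × 0.94 = 184.2 N·m counterclockwise.
Bag of cement: 30.8 × 9.8 = 301.8 N down at 4.2 m → arm 0.73 m, τ = 301.8 × 0.73 = 220.3 N·m clockwise.
Paint can: 5.16 × 9.8 = 50.57 N down at 6.53 m → arm 3.06 m, τ = 50.57 × 3.06 = 154.7 N·m clockwise.
Net moment of known loads = 190.8 N·m clockwise.
An unknown mass m at 0.709 m has arm 2.761 m; its moment is m·g·2.761 counterclockwise.
Setting net torque to zero: m × 9.8 × 2.761 = 190.8 → m = 190.8 / (9.8 × 2.761) = 7.05 kg.

m ≈ 7.05 kg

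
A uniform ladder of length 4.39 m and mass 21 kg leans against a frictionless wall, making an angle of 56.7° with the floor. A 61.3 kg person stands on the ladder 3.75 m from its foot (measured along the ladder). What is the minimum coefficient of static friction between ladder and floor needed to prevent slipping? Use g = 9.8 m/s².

Choose the foot of the ladder as the axis so the floor normal and friction both act there and drop out.
Ladder weight 21×9.8 = 205.8 N acts at 2.195 m along the ladder; its horizontal arm is 2.195·cos56.7° = 1.205 m → τ = 248 N·m clockwise.
Person: 61.3×9.8 = 600.7 N at 3.75 m → arm 2.059 m → τ = 1237 N·m clockwise.
Wall normal N acts horizontally at the top; its moment arm is the height L sinθ = 4.39·sin56.7° = 3.669 m, counterclockwise.
For rotational equilibrium, N × 3.669 = 1485, so N = 404.7 N.
ΣFx = 0 ⇒ f = N_wall = 404.7 N. ΣFy = 0 ⇒ N_floor = 806.5 N.
μ_min = f / N_floor = 404.7 / 806.5 = 0.502.

μ_min ≈ 0.502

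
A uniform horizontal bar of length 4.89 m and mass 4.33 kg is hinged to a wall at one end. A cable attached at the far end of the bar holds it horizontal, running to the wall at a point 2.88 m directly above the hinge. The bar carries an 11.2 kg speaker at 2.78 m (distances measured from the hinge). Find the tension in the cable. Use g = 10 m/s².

T ≈ 168 N

About the hinge:
Beam weight: 4.33 × 10 = 43.3 N down at 2.445 m → arm 2.445 m, τ = 43.3 × 2.445 = 105.9 N·m clockwise.
Speaker: 11.2 × 10 = 112 N down at 2.78 m → arm 2.78 m, τ = 112 × 2.78 = 311.4 N·m clockwise.
Total clockwise load moment = 417.3 N·m.
The cable tension T acts at 4.89 m; only its component perpendicular to the bar, T sinθ, produces torque. sinθ = h/√(h²+d²) = 2.88/√(2.88²+4.89²) = 0.5075.
For rotational equilibrium, T × 4.89 × 0.5075 = 417.3, so T = 417.3 / 2.482 = 168 N.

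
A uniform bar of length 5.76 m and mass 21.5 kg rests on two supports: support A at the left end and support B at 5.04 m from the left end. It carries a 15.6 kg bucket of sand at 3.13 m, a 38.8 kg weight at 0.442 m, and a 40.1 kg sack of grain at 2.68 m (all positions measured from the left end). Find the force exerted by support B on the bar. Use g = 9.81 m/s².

R_B ≈ 458 N

Taking torques about support A:
Beam weight: 21.5 × 9.81 = 210.9 N down at 2.88 m → arm 2.88 m, τ = 210.9 × 2.88 = 607.4 N·m clockwise.
Bucket of sand: 15.6 × 9.81 = 153 N down at 3.13 m → arm 3.13 m, τ = 153 × 3.13 = 478.9 N·m clockwise.
Weight: 38.8 × 9.81 = 380.6 N down at 0.442 m → arm 0.442 m, τ = 380.6 × 0.442 = 168.2 N·m clockwise.
Sack of grain: 40.1 × 9.81 = 393.4 N down at 2.68 m → arm 2.68 m, τ = 393.4 × 2.68 = 1054 N·m clockwise.
Net load moment about support A = 2308 N·m clockwise.
Reaction R at support B is upward at 5.04 m, arm 5.04 m → moment R × 5.04 counterclockwise.
Balancing moments: R × 5.04 = 2308, giving R = 458 N.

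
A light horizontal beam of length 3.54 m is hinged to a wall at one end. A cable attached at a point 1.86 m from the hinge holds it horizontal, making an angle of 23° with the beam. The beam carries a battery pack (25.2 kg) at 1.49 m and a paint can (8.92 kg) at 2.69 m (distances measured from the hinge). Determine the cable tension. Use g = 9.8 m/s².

Taking torques about the hinge:
Battery pack: 25.2 × 9.8 = 247 N down at 1.49 m → arm 1.49 m, τ = 247 × 1.49 = 368 N·m clockwise.
Paint can: 8.92 × 9.8 = 87.42 N down at 2.69 m → arm 2.69 m, τ = 87.42 × 2.69 = 235.2 N·m clockwise.
Total clockwise load moment = 603.2 N·m.
The cable tension T acts at 1.86 m; only its component perpendicular to the beam, T sinθ, produces torque. sin 23° = 0.3907.
Balancing moments: T × 1.86 × 0.3907 = 603.2, giving T = 603.2 / 0.7267 = 830 N.

T ≈ 830 N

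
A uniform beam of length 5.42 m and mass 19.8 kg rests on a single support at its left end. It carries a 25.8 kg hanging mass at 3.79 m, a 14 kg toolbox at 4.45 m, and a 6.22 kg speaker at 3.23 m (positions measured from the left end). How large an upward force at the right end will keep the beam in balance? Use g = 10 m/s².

F ≈ 431 N

Take moments about the left end.
Beam weight: 19.8 × 10 = 198 N down at 2.71 m → arm 2.71 m, τ = 198 × 2.71 = 536.6 N·m clockwise.
Hanging mass: 25.8 × 10 = 258 N down at 3.79 m → arm 3.79 m, τ = 258 × 3.79 = 977.8 N·m clockwise.
Toolbox: 14 × 10 = 140 N down at 4.45 m → arm 4.45 m, τ = 140 × 4.45 = 623 N·m clockwise.
Speaker: 6.22 × 10 = 62.2 N down at 3.23 m → arm 3.23 m, τ = 62.2 × 3.23 = 200.9 N·m clockwise.
Net moment of the loads = 2338 N·m clockwise.
The upward force F acts at the right end, arm 5.42 m, giving F × 5.42 counterclockwise.
Setting net torque to zero: F × 5.42 = 2338 → F = 2338 / 5.42 = 431 N.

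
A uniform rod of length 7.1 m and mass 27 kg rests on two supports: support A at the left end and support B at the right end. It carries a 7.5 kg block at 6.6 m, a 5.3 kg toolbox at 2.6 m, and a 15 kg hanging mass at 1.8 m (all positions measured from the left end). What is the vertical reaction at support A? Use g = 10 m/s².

Take moments about support B.
Beam weight: 27 × 10 = 270 N down at 3.55 m → arm 3.55 m, τ = 270 × 3.55 = 958.5 N·m counterclockwise.
Block: 7.5 × 10 = 75 N down at 6.6 m → arm 0.5 m, τ = 75 × 0.5 = 37.5 N·m counterclockwise.
Toolbox: 5.3 × 10 = 53 N down at 2.6 m → arm 4.5 m, τ = 53 × 4.5 = 238.5 N·m counterclockwise.
Hanging mass: 15 × 10 = 150 N down at 1.8 m → arm 5.3 m, τ = 150 × 5.3 = 795 N·m counterclockwise.
Net load moment about support B = 2030 N·m counterclockwise.
Reaction R at support A is upward at 0 m, arm 7.1 m → moment R × 7.1 clockwise.
Στ = 0 ⇒ R × 7.1 = 2030 ⇒ R = 286 N.

R_A ≈ 286 N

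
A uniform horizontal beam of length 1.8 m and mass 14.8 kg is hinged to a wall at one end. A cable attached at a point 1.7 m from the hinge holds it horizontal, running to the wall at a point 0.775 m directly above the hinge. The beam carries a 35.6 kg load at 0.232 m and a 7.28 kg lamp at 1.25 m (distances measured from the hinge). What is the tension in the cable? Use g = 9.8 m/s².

Choose the hinge as the axis so the unknown hinge reaction has zero arm there.
Beam weight: 14.8 × 9.8 = 145 N down at 0.9 m → arm 0.9 m, τ = 145 × 0.9 = 130.5 N·m clockwise.
Load: 35.6 × 9.8 = 348.9 N down at 0.232 m → arm 0.232 m, τ = 348.9 × 0.232 = 80.94 N·m clockwise.
Lamp: 7.28 × 9.8 = 71.34 N down at 1.25 m → arm 1.25 m, τ = 71.34 × 1.25 = 89.18 N·m clockwise.
Total clockwise load moment = 300.6 N·m.
The cable tension T acts at 1.7 m; only its component perpendicular to the beam, T sinθ, produces torque. sinθ = h/√(h²+d²) = 0.775/√(0.775²+1.7²) = 0.4148.
Setting net torque to zero: T × 1.7 × 0.4148 = 300.6 → T = 300.6 / 0.7052 = 426 N.

T ≈ 426 N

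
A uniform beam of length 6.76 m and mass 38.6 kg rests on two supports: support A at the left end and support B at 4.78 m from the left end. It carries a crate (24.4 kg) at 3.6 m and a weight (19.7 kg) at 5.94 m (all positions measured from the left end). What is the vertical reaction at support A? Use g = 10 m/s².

R_A ≈ 125 N

Sum moments about support B (its reaction then has zero moment arm).
Beam weight: 38.6 × 10 = 386 N down at 3.38 m → arm 1.4 m, τ = 386 × 1.4 = 540.4 N·m counterclockwise.
Crate: 24.4 × 10 = 244 N down at 3.6 m → arm 1.18 m, τ = 244 × 1.18 = 287.9 N·m counterclockwise.
Weight: 19.7 × 10 = 197 N down at 5.94 m → arm 1.16 m, τ = 197 × 1.16 = 228.5 N·m clockwise.
Net load moment about support B = 599.8 N·m counterclockwise.
Reaction R at support A is upward at 0 m, arm 4.78 m → moment R × 4.78 clockwise.
Balancing moments: R × 4.78 = 599.8, giving R = 125 N.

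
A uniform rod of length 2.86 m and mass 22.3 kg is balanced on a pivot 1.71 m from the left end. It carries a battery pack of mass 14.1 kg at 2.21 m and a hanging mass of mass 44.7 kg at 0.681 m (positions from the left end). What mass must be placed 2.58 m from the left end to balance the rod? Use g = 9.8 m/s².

Take moments about the pivot (at 1.71 m from the left end).
Beam weight: 22.3 × 9.8 = 218.5 N down at 1.43 m → arm 0.28 m, τ = 218.5 × 0.28 = 61.18 N·m counterclockwise.
Battery pack: 14.1 × 9.8 = 138.2 N down at 2.21 m → arm 0.5 m, τ = 138.2 × 0.5 = 69.1 N·m clockwise.
Hanging mass: 44.7 × 9.8 = 438.1 N down at 0.681 m → arm 1.029 m, τ = 438.1 × 1.029 = 450.8 N·m counterclockwise.
Net moment of known loads = 442.9 N·m counterclockwise.
An unknown mass m at 2.58 m has arm 0.87 m; its moment is m·g·0.87 clockwise.
Setting net torque to zero: m × 9.8 × 0.87 = 442.9 → m = 442.9 / (9.8 × 0.87) = 51.9 kg.

m ≈ 51.9 kg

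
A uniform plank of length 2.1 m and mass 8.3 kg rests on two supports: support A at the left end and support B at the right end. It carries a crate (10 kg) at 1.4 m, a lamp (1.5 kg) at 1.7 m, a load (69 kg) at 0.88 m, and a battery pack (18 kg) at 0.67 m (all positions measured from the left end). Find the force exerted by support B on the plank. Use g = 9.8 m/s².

Taking torques about support A:
Beam weight: 8.3 × 9.8 = 81.34 N down at 1.05 m → arm 1.05 m, τ = 81.34 × 1.05 = 85.41 N·m clockwise.
Crate: 10 × 9.8 = 98 N down at 1.4 m → arm 1.4 m, τ = 98 × 1.4 = 137.2 N·m clockwise.
Lamp: 1.5 × 9.8 = 14.7 N down at 1.7 m → arm 1.7 m, τ = 14.7 × 1.7 = 24.99 N·m clockwise.
Load: 69 × 9.8 = 676.2 N down at 0.88 m → arm 0.88 m, τ = 676.2 × 0.88 = 595.1 N·m clockwise.
Battery pack: 18 × 9.8 = 176.4 N down at 0.67 m → arm 0.67 m, τ = 176.4 × 0.67 = 118.2 N·m clockwise.
Net load moment about support A = 960.9 N·m clockwise.
Reaction R at support B is upward at 2.1 m, arm 2.1 m → moment R × 2.1 counterclockwise.
Στ = 0 ⇒ R × 2.1 = 960.9 ⇒ R = 458 N.

R_B ≈ 458 N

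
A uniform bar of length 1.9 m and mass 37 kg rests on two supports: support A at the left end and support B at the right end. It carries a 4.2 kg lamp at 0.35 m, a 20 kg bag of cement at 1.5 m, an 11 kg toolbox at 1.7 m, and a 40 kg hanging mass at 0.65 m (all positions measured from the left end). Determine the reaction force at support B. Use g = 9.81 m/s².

R_B ≈ 575 N

Take moments about support A.
Beam weight: 37 × 9.81 = 363 N down at 0.95 m → arm 0.95 m, τ = 363 × 0.95 = 344.8 N·m clockwise.
Lamp: 4.2 × 9.81 = 41.2 N down at 0.35 m → arm 0.35 m, τ = 41.2 × 0.35 = 14.42 N·m clockwise.
Bag of cement: 20 × 9.81 = 196.2 N down at 1.5 m → arm 1.5 m, τ = 196.2 × 1.5 = 294.3 N·m clockwise.
Toolbox: 11 × 9.81 = 107.9 N down at 1.7 m → arm 1.7 m, τ = 107.9 × 1.7 = 183.4 N·m clockwise.
Hanging mass: 40 × 9.81 = 392.4 N down at 0.65 m → arm 0.65 m, τ = 392.4 × 0.65 = 255.1 N·m clockwise.
Net load moment about support A = 1092 N·m clockwise.
Reaction R at support B is upward at 1.9 m, arm 1.9 m → moment R × 1.9 counterclockwise.
For rotational equilibrium, R × 1.9 = 1092, so R = 575 N.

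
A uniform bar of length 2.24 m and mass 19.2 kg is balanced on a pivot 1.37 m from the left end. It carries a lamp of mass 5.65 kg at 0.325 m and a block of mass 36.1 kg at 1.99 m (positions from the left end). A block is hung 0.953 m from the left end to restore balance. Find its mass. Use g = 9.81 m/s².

Taking torques about the pivot (at 1.37 m from the left end):
Beam weight: 19.2 × 9.81 = 188.4 N down at 1.12 m → arm 0.25 m, τ = 188.4 × 0.25 = 47.1 N·m counterclockwise.
Lamp: 5.65 × 9.81 = 55.43 N down at 0.325 m → arm 1.045 m, τ = 55.43 × 1.045 = 57.92 N·m counterclockwise.
Block: 36.1 × 9.81 = 354.1 N down at 1.99 m → arm 0.62 m, τ = 354.1 × 0.62 = 219.5 N·m clockwise.
Net moment of known loads = 114.5 N·m clockwise.
An unknown mass m at 0.953 m has arm 0.417 m; its moment is m·g·0.417 counterclockwise.
Setting net torque to zero: m × 9.81 × 0.417 = 114.5 → m = 114.5 / (9.81 × 0.417) = 28 kg.

m ≈ 28 kg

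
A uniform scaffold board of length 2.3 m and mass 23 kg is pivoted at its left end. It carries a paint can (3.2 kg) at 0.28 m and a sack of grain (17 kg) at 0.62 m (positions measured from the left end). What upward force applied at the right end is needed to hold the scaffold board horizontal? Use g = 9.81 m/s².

F ≈ 162 N

Taking torques about the left end:
Beam weight: 23 × 9.81 = 225.6 N down at 1.15 m → arm 1.15 m, τ = 225.6 × 1.15 = 259.4 N·m clockwise.
Paint can: 3.2 × 9.81 = 31.39 N down at 0.28 m → arm 0.28 m, τ = 31.39 × 0.28 = 8.789 N·m clockwise.
Sack of grain: 17 × 9.81 = 166.8 N down at 0.62 m → arm 0.62 m, τ = 166.8 × 0.62 = 103.4 N·m clockwise.
Net moment of the loads = 371.6 N·m clockwise.
The upward force F acts at the right end, arm 2.3 m, giving F × 2.3 counterclockwise.
Στ = 0 ⇒ F × 2.3 = 371.6 ⇒ F = 371.6 / 2.3 = 162 N.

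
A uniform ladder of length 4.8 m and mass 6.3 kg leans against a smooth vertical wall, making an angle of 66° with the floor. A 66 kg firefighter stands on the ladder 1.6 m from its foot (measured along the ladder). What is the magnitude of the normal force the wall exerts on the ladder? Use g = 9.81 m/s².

N_wall ≈ 110 N

Take moments about the foot of the ladder.
Ladder weight 6.3×9.81 = 61.8 N acts at 2.4 m along the ladder; its horizontal arm is 2.4·cos66° = 0.9762 m → τ = 60.33 N·m clockwise.
Firefighter: 66×9.81 = 647.5 N at 1.6 m → arm 0.6508 m → τ = 421.4 N·m clockwise.
Wall normal N acts horizontally at the top; its moment arm is the height L sinθ = 4.8·sin66° = 4.385 m, counterclockwise.
Στ = 0 ⇒ N × 4.385 = 481.7 ⇒ N = 110 N.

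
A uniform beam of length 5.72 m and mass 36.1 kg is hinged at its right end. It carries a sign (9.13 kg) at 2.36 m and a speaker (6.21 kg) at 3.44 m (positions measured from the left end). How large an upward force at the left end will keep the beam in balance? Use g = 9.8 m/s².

F ≈ 254 N

Taking torques about the right end:
Beam weight: 36.1 × 9.8 = 353.8 N down at 2.86 m → arm 2.86 m, τ = 353.8 × 2.86 = 1012 N·m counterclockwise.
Sign: 9.13 × 9.8 = 89.47 N down at 2.36 m → arm 3.36 m, τ = 89.47 × 3.36 = 300.6 N·m counterclockwise.
Speaker: 6.21 × 9.8 = 60.86 N down at 3.44 m → arm 2.28 m, τ = 60.86 × 2.28 = 138.8 N·m counterclockwise.
Net moment of the loads = 1451 N·m counterclockwise.
The upward force F acts at the left end, arm 5.72 m, giving F × 5.72 clockwise.
Setting net torque to zero: F × 5.72 = 1451 → F = 1451 / 5.72 = 254 N.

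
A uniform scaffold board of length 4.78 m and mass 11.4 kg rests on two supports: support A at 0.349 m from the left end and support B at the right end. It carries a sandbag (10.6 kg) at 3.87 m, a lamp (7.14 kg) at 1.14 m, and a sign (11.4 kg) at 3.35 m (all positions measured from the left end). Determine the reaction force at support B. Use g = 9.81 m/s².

Take moments about support A.
Beam weight: 11.4 × 9.81 = 111.8 N down at 2.39 m → arm 2.041 m, τ = 111.8 × 2.041 = 228.2 N·m clockwise.
Sandbag: 10.6 × 9.81 = 104 N down at 3.87 m → arm 3.521 m, τ = 104 × 3.521 = 366.2 N·m clockwise.
Lamp: 7.14 × 9.81 = 70.04 N down at 1.14 m → arm 0.791 m, τ = 70.04 × 0.791 = 55.4 N·m clockwise.
Sign: 11.4 × 9.81 = 111.8 N down at 3.35 m → arm 3.001 m, τ = 111.8 × 3.001 = 335.5 N·m clockwise.
Net load moment about support A = 985.3 N·m clockwise.
Reaction R at support B is upward at 4.78 m, arm 4.431 m → moment R × 4.431 counterclockwise.
Setting net torque to zero: R × 4.431 = 985.3 → R = 222 N.

R_B ≈ 222 N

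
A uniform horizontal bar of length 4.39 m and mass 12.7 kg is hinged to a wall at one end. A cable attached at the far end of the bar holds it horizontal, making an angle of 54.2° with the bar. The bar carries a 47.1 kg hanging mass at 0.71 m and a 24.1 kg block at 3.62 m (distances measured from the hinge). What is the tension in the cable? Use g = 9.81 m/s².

Take moments about the hinge.
Beam weight: 12.7 × 9.81 = 124.6 N down at 2.195 m → arm 2.195 m, τ = 124.6 × 2.195 = 273.5 N·m clockwise.
Hanging mass: 47.1 × 9.81 = 462.1 N down at 0.71 m → arm 0.71 m, τ = 462.1 × 0.71 = 328.1 N·m clockwise.
Block: 24.1 × 9.81 = 236.4 N down at 3.62 m → arm 3.62 m, τ = 236.4 × 3.62 = 855.8 N·m clockwise.
Total clockwise load moment = 1457 N·m.
The cable tension T acts at 4.39 m; only its component perpendicular to the bar, T sinθ, produces torque. sin 54.2° = 0.8111.
For rotational equilibrium, T × 4.39 × 0.8111 = 1457, so T = 1457 / 3.561 = 409 N.

T ≈ 409 N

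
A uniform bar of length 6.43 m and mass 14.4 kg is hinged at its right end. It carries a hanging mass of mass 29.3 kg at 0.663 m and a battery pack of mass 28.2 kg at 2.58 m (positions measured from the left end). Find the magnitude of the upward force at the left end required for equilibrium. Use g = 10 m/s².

F ≈ 504 N

Sum moments about the right end (the unknown pivot reaction has zero arm there).
Beam weight: 14.4 × 10 = 144 N down at 3.215 m → arm 3.215 m, τ = 144 × 3.215 = 463 N·m counterclockwise.
Hanging mass: 29.3 × 10 = 293 N down at 0.663 m → arm 5.767 m, τ = 293 × 5.767 = 1690 N·m counterclockwise.
Battery pack: 28.2 × 10 = 282 N down at 2.58 m → arm 3.85 m, τ = 282 × 3.85 = 1086 N·m counterclockwise.
Net moment of the loads = 3239 N·m counterclockwise.
The upward force F acts at the left end, arm 6.43 m, giving F × 6.43 clockwise.
Στ = 0 ⇒ F × 6.43 = 3239 ⇒ F = 3239 / 6.43 = 504 N.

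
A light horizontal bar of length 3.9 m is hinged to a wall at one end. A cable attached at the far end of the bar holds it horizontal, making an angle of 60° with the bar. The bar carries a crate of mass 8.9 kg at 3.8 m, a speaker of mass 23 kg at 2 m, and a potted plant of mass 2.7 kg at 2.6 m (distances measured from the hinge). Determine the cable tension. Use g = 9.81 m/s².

Take moments about the hinge.
Crate: 8.9 × 9.81 = 87.31 N down at 3.8 m → arm 3.8 m, τ = 87.31 × 3.8 = 331.8 N·m clockwise.
Speaker: 23 × 9.81 = 225.6 N down at 2 m → arm 2 m, τ = 225.6 × 2 = 451.2 N·m clockwise.
Potted plant: 2.7 × 9.81 = 26.49 N down at 2.6 m → arm 2.6 m, τ = 26.49 × 2.6 = 68.87 N·m clockwise.
Total clockwise load moment = 851.9 N·m.
The cable tension T acts at 3.9 m; only its component perpendicular to the bar, T sinθ, produces torque. sin 60° = 0.866.
For rotational equilibrium, T × 3.9 × 0.866 = 851.9, so T = 851.9 / 3.377 = 252 N.

T ≈ 252 N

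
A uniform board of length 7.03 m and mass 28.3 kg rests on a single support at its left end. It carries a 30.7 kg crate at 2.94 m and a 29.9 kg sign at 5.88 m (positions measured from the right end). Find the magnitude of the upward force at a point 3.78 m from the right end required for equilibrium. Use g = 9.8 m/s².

F ≈ 782 N

Taking torques about the left end:
Beam weight: 28.3 × 9.8 = 277.3 N down at 3.515 m → arm 3.515 m, τ = 277.3 × 3.515 = 974.7 N·m clockwise.
Crate: 30.7 × 9.8 = 300.9 N down at 2.94 m → arm 4.09 m, τ = 300.9 × 4.09 = 1231 N·m clockwise.
Sign: 29.9 × 9.8 = 293 N down at 5.88 m → arm 1.15 m, τ = 293 × 1.15 = 336.9 N·m clockwise.
Net moment of the loads = 2543 N·m clockwise.
The upward force F acts at a point 3.78 m from the right end, arm 3.25 m, giving F × 3.25 counterclockwise.
Στ = 0 ⇒ F × 3.25 = 2543 ⇒ F = 2543 / 3.25 = 782 N.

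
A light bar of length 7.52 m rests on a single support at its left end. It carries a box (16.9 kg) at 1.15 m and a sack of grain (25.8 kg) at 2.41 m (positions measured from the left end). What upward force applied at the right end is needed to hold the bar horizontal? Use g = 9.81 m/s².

F ≈ 106 N

Taking torques about the left end:
Box: 16.9 × 9.81 = 165.8 N down at 1.15 m → arm 1.15 m, τ = 165.8 × 1.15 = 190.7 N·m clockwise.
Sack of grain: 25.8 × 9.81 = 253.1 N down at 2.41 m → arm 2.41 m, τ = 253.1 × 2.41 = 610 N·m clockwise.
Net moment of the loads = 800.7 N·m clockwise.
The upward force F acts at the right end, arm 7.52 m, giving F × 7.52 counterclockwise.
For rotational equilibrium, F × 7.52 = 800.7, so F = 800.7 / 7.52 = 106 N.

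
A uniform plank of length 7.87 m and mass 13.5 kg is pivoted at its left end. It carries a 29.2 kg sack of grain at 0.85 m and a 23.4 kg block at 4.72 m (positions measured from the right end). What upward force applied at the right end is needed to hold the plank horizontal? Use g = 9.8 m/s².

Take moments about the left end.
Beam weight: 13.5 × 9.8 = 132.3 N down at 3.935 m → arm 3.935 m, τ = 132.3 × 3.935 = 520.6 N·m clockwise.
Sack of grain: 29.2 × 9.8 = 286.2 N down at 0.85 m → arm 7.02 m, τ = 286.2 × 7.02 = 2009 N·m clockwise.
Block: 23.4 × 9.8 = 229.3 N down at 4.72 m → arm 3.15 m, τ = 229.3 × 3.15 = 722.3 N·m clockwise.
Net moment of the loads = 3252 N·m clockwise.
The upward force F acts at the right end, arm 7.87 m, giving F × 7.87 counterclockwise.
Setting net torque to zero: F × 7.87 = 3252 → F = 3252 / 7.87 = 413 N.

F ≈ 413 N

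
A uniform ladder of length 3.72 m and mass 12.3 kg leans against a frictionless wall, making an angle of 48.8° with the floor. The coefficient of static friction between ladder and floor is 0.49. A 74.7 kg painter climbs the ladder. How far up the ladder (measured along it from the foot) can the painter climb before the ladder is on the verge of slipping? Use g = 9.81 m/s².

d ≈ 2.12 m

Choose the foot of the ladder as the axis so the floor normal and friction both act there and drop out.
Ladder weight 12.3×9.81 = 120.7 N acts at 1.86 m along the ladder; its horizontal arm is 1.86·cos48.8° = 1.225 m → τ = 147.9 N·m clockwise.
Painter weight 74.7×9.81 = 732.8 N at distance d → arm d·cos48.8° → τ = 732.8·d·0.6587 clockwise.
Wall normal N at the top has arm L sinθ = 2.799 m counterclockwise, so Στ = 0 gives N·2.799 = 147.9 + 482.7·d.
ΣFy = 0 ⇒ N_floor = 853.5 N, so the maximum friction is μ_s·N_floor = 0.49×853.5 = 418.2 N. ΣFx = 0 ⇒ N_wall = f, so at the slipping point N = 418.2 N.
Substituting: 418.2×2.799 = 147.9 + 482.7·d ⇒ d = (1171 − 147.9) / 482.7 = 2.12 m.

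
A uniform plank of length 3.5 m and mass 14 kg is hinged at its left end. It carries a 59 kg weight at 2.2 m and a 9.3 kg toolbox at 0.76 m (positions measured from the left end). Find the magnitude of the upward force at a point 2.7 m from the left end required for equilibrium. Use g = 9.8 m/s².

F ≈ 586 N

Taking torques about the left end:
Beam weight: 14 × 9.8 = 137.2 N down at 1.75 m → arm 1.75 m, τ = 137.2 × 1.75 = 240.1 N·m clockwise.
Weight: 59 × 9.8 = 578.2 N down at 2.2 m → arm 2.2 m, τ = 578.2 × 2.2 = 1272 N·m clockwise.
Toolbox: 9.3 × 9.8 = 91.14 N down at 0.76 m → arm 0.76 m, τ = 91.14 × 0.76 = 69.27 N·m clockwise.
Net moment of the loads = 1581 N·m clockwise.
The upward force F acts at a point 2.7 m from the left end, arm 2.7 m, giving F × 2.7 counterclockwise.
Στ = 0 ⇒ F × 2.7 = 1581 ⇒ F = 1581 / 2.7 = 586 N.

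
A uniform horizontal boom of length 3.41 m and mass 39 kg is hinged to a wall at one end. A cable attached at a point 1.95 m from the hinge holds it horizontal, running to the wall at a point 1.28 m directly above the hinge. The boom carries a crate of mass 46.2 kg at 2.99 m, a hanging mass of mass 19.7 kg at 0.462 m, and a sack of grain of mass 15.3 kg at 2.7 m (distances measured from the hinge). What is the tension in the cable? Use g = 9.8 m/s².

About the hinge:
Beam weight: 39 × 9.8 = 382.2 N down at 1.705 m → arm 1.705 m, τ = 382.2 × 1.705 = 651.7 N·m clockwise.
Crate: 46.2 × 9.8 = 452.8 N down at 2.99 m → arm 2.99 m, τ = 452.8 × 2.99 = 1354 N·m clockwise.
Hanging mass: 19.7 × 9.8 = 193.1 N down at 0.462 m → arm 0.462 m, τ = 193.1 × 0.462 = 89.21 N·m clockwise.
Sack of grain: 15.3 × 9.8 = 149.9 N down at 2.7 m → arm 2.7 m, τ = 149.9 × 2.7 = 404.7 N·m clockwise.
Total clockwise load moment = 2500 N·m.
The cable tension T acts at 1.95 m; only its component perpendicular to the boom, T sinθ, produces torque. sinθ = h/√(h²+d²) = 1.28/√(1.28²+1.95²) = 0.5488.
Setting net torque to zero: T × 1.95 × 0.5488 = 2500 → T = 2500 / 1.07 = 2340 N.

T ≈ 2340 N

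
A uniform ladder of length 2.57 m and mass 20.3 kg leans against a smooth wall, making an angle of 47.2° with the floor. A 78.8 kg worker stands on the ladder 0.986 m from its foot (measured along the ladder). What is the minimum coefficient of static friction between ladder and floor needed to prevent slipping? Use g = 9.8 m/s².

μ_min ≈ 0.377

Taking torques about the foot of the ladder:
Ladder weight 20.3×9.8 = 198.9 N acts at 1.285 m along the ladder; its horizontal arm is 1.285·cos47.2° = 0.8731 m → τ = 173.7 N·m clockwise.
Worker: 78.8×9.8 = 772.2 N at 0.986 m → arm 0.6699 m → τ = 517.3 N·m clockwise.
Wall normal N acts horizontally at the top; its moment arm is the height L sinθ = 2.57·sin47.2° = 1.886 m, counterclockwise.
Setting net torque to zero: N × 1.886 = 691 → N = 366.4 N.
ΣFx = 0 ⇒ f = N_wall = 366.4 N. ΣFy = 0 ⇒ N_floor = 971.1 N.
μ_min = f / N_floor = 366.4 / 971.1 = 0.377.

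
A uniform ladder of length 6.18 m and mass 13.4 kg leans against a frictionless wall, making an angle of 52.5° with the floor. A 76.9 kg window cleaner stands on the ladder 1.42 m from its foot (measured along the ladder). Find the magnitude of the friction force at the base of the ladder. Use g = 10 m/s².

f ≈ 187 N

Taking torques about the foot of the ladder:
Ladder weight 13.4×10 = 134 N acts at 3.09 m along the ladder; its horizontal arm is 3.09·cos52.5° = 1.881 m → τ = 252.1 N·m clockwise.
Window cleaner: 76.9×10 = 769 N at 1.42 m → arm 0.8644 m → τ = 664.7 N·m clockwise.
Wall normal N acts horizontally at the top; its moment arm is the height L sinθ = 6.18·sin52.5° = 4.903 m, counterclockwise.
Setting net torque to zero: N × 4.903 = 916.8 → N = 187 N.
ΣFx = 0: friction at the foot balances the wall's push, so f = N_wall = 187 N.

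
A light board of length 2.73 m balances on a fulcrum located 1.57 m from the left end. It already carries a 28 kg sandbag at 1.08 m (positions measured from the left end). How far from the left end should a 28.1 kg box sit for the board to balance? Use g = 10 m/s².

x ≈ 2.06 m from the left end

Take moments about the fulcrum (at 1.57 m from the left end).
Sandbag: 28 × 10 = 280 N down at 1.08 m → arm 0.49 m, τ = 280 × 0.49 = 137.2 N·m counterclockwise.
Net moment of existing loads = 137.2 N·m counterclockwise.
The box weighs 28.1 × 10 = 281 N and must supply an equal clockwise moment, so its lever arm about the fulcrum is 137.2 / 281 = 0.488 m.
That puts it at 1.57 + 0.488 = 2.06 m from the left end.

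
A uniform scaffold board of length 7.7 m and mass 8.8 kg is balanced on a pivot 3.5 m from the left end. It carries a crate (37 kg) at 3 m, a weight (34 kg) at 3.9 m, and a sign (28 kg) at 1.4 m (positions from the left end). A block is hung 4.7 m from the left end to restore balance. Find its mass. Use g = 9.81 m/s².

Sum moments about the pivot (at 3.5 m from the left end) (the support reaction has zero arm there).
Beam weight: 8.8 × 9.81 = 86.33 N down at 3.85 m → arm 0.35 m, τ = 86.33 × 0.35 = 30.22 N·m clockwise.
Crate: 37 × 9.81 = 363 N down at 3 m → arm 0.5 m, τ = 363 × 0.5 = 181.5 N·m counterclockwise.
Weight: 34 × 9.81 = 333.5 N down at 3.9 m → arm 0.4 m, τ = 333.5 × 0.4 = 133.4 N·m clockwise.
Sign: 28 × 9.81 = 274.7 N down at 1.4 m → arm 2.1 m, τ = 274.7 × 2.1 = 576.9 N·m counterclockwise.
Net moment of known loads = 594.8 N·m counterclockwise.
An unknown mass m at 4.7 m has arm 1.2 m; its moment is m·g·1.2 clockwise.
For rotational equilibrium, m × 9.81 × 1.2 = 594.8, so m = 594.8 / (9.81 × 1.2) = 50.5 kg.

m ≈ 50.5 kg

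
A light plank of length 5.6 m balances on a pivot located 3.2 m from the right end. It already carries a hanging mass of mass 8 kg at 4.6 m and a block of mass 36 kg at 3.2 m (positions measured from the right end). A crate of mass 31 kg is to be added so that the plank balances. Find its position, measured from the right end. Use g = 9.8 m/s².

x ≈ 2.84 m from the right end

Take moments about the pivot (at 3.2 m from the right end).
Hanging mass: 8 × 9.8 = 78.4 N down at 4.6 m → arm 1.4 m, τ = 78.4 × 1.4 = 109.8 N·m counterclockwise.
Block: acts at the pivot, moment arm 0 → no torque.
Net moment of existing loads = 109.8 N·m counterclockwise.
The crate weighs 31 × 9.8 = 303.8 N and must supply an equal clockwise moment, so its lever arm about the pivot is 109.8 / 303.8 = 0.361 m.
That puts it at 3.2 − 0.361 = 2.84 m from the right end.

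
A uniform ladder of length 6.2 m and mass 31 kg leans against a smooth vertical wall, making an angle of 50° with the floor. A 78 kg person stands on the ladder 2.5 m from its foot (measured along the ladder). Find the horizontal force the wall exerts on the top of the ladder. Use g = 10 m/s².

N_wall ≈ 394 N

About the foot of the ladder:
Ladder weight 31×10 = 310 N acts at 3.1 m along the ladder; its horizontal arm is 3.1·cos50° = 1.993 m → τ = 617.8 N·m clockwise.
Person: 78×10 = 780 N at 2.5 m → arm 1.607 m → τ = 1253 N·m clockwise.
Wall normal N acts horizontally at the top; its moment arm is the height L sinθ = 6.2·sin50° = 4.749 m, counterclockwise.
Balancing moments: N × 4.749 = 1871, giving N = 394 N.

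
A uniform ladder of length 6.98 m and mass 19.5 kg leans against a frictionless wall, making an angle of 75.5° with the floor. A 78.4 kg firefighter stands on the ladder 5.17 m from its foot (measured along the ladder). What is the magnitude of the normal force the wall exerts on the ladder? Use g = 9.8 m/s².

Take moments about the foot of the ladder.
Ladder weight 19.5×9.8 = 191.1 N acts at 3.49 m along the ladder; its horizontal arm is 3.49·cos75.5° = 0.8738 m → τ = 167 N·m clockwise.
Firefighter: 78.4×9.8 = 768.3 N at 5.17 m → arm 1.294 m → τ = 994.2 N·m clockwise.
Wall normal N acts horizontally at the top; its moment arm is the height L sinθ = 6.98·sin75.5° = 6.758 m, counterclockwise.
For rotational equilibrium, N × 6.758 = 1161, so N = 172 N.

N_wall ≈ 172 N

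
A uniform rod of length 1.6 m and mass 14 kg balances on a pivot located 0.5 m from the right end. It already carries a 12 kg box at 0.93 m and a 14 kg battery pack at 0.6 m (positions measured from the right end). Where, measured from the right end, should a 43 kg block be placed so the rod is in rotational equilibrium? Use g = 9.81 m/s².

Sum moments about the pivot (at 0.5 m from the right end) (the support reaction has zero arm there).
Beam weight: 14 × 9.81 = 137.3 N down at 0.8 m → arm 0.3 m, τ = 137.3 × 0.3 = 41.19 N·m counterclockwise.
Box: 12 × 9.81 = 117.7 N down at 0.93 m → arm 0.43 m, τ = 117.7 × 0.43 = 50.61 N·m counterclockwise.
Battery pack: 14 × 9.81 = 137.3 N down at 0.6 m → arm 0.1 m, τ = 137.3 × 0.1 = 13.73 N·m counterclockwise.
Net moment of existing loads = 105.5 N·m counterclockwise.
The block weighs 43 × 9.81 = 421.8 N and must supply an equal clockwise moment, so its lever arm about the pivot is 105.5 / 421.8 = 0.25 m.
That puts it at 0.5 − 0.25 = 0.25 m from the right end.

x ≈ 0.25 m from the right end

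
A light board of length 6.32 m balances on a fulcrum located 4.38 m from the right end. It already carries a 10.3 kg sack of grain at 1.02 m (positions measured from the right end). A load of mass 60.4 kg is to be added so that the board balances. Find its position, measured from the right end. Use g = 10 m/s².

Choose the fulcrum (at 4.38 m from the right end) as the axis so the support reaction has zero arm there.
Sack of grain: 10.3 × 10 = 103 N down at 1.02 m → arm 3.36 m, τ = 103 × 3.36 = 346.1 N·m clockwise.
Net moment of existing loads = 346.1 N·m clockwise.
The load weighs 60.4 × 10 = 604 N and must supply an equal counterclockwise moment, so its lever arm about the fulcrum is 346.1 / 604 = 0.573 m.
That puts it at 4.38 + 0.573 = 4.95 m from the right end.

x ≈ 4.95 m from the right end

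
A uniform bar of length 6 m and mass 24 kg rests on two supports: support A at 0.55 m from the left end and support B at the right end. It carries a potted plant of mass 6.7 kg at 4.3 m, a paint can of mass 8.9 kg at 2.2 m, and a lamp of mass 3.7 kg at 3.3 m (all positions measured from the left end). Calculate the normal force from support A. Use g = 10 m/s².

About support B:
Beam weight: 24 × 10 = 240 N down at 3 m → arm 3 m, τ = 240 × 3 = 720 N·m counterclockwise.
Potted plant: 6.7 × 10 = 67 N down at 4.3 m → arm 1.7 m, τ = 67 × 1.7 = 113.9 N·m counterclockwise.
Paint can: 8.9 × 10 = 89 N down at 2.2 m → arm 3.8 m, τ = 89 × 3.8 = 338.2 N·m counterclockwise.
Lamp: 3.7 × 10 = 37 N down at 3.3 m → arm 2.7 m, τ = 37 × 2.7 = 99.9 N·m counterclockwise.
Net load moment about support B = 1272 N·m counterclockwise.
Reaction R at support A is upward at 0.55 m, arm 5.45 m → moment R × 5.45 clockwise.
Στ = 0 ⇒ R × 5.45 = 1272 ⇒ R = 233 N.

R_A ≈ 233 N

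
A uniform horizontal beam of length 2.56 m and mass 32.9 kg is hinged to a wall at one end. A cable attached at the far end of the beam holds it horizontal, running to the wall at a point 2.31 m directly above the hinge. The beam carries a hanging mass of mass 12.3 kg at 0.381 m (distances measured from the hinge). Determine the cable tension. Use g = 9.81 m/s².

T ≈ 268 N

Taking torques about the hinge:
Beam weight: 32.9 × 9.81 = 322.7 N down at 1.28 m → arm 1.28 m, τ = 322.7 × 1.28 = 413.1 N·m clockwise.
Hanging mass: 12.3 × 9.81 = 120.7 N down at 0.381 m → arm 0.381 m, τ = 120.7 × 0.381 = 45.99 N·m clockwise.
Total clockwise load moment = 459.1 N·m.
The cable tension T acts at 2.56 m; only its component perpendicular to the beam, T sinθ, produces torque. sinθ = h/√(h²+d²) = 2.31/√(2.31²+2.56²) = 0.6699.
Στ = 0 ⇒ T × 2.56 × 0.6699 = 459.1 ⇒ T = 459.1 / 1.715 = 268 N.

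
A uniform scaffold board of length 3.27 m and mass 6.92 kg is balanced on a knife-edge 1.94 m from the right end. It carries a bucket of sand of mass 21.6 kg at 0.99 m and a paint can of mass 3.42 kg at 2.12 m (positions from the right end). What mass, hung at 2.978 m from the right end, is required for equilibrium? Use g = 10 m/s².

m ≈ 21.2 kg

About the knife-edge (at 1.94 m from the right end):
Beam weight: 6.92 × 10 = 69.2 N down at 1.635 m → arm 0.305 m, τ = 69.2 × 0.305 = 21.11 N·m clockwise.
Bucket of sand: 21.6 × 10 = 216 N down at 0.99 m → arm 0.95 m, τ = 216 × 0.95 = 205.2 N·m clockwise.
Paint can: 3.42 × 10 = 34.2 N down at 2.12 m → arm 0.18 m, τ = 34.2 × 0.18 = 6.156 N·m counterclockwise.
Net moment of known loads = 220.2 N·m clockwise.
An unknown mass m at 2.978 m has arm 1.038 m; its moment is m·g·1.038 counterclockwise.
Balancing moments: m × 10 × 1.038 = 220.2, giving m = 220.2 / (10 × 1.038) = 21.2 kg.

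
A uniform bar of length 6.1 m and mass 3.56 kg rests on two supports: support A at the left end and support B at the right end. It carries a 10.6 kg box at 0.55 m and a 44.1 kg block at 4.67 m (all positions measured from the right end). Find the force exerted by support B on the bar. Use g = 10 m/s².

R_B ≈ 218 N

About support A:
Beam weight: 3.56 × 10 = 35.6 N down at 3.05 m → arm 3.05 m, τ = 35.6 × 3.05 = 108.6 N·m clockwise.
Box: 10.6 × 10 = 106 N down at 0.55 m → arm 5.55 m, τ = 106 × 5.55 = 588.3 N·m clockwise.
Block: 44.1 × 10 = 441 N down at 4.67 m → arm 1.43 m, τ = 441 × 1.43 = 630.6 N·m clockwise.
Net load moment about support A = 1328 N·m clockwise.
Reaction R at support B is upward at 0 m, arm 6.1 m → moment R × 6.1 counterclockwise.
For rotational equilibrium, R × 6.1 = 1328, so R = 218 N.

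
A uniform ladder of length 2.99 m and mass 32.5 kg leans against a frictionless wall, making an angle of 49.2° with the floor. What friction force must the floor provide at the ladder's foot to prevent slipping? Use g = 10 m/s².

f ≈ 140 N

Sum moments about the foot of the ladder (the floor normal and friction both act there and drop out).
Ladder weight 32.5×10 = 325 N acts at 1.495 m along the ladder; its horizontal arm is 1.495·cos49.2° = 0.9769 m → τ = 317.5 N·m clockwise.
Wall normal N acts horizontally at the top; its moment arm is the height L sinθ = 2.99·sin49.2° = 2.263 m, counterclockwise.
Setting net torque to zero: N × 2.263 = 317.5 → N = 140 N.
ΣFx = 0: friction at the foot balances the wall's push, so f = N_wall = 140 N.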